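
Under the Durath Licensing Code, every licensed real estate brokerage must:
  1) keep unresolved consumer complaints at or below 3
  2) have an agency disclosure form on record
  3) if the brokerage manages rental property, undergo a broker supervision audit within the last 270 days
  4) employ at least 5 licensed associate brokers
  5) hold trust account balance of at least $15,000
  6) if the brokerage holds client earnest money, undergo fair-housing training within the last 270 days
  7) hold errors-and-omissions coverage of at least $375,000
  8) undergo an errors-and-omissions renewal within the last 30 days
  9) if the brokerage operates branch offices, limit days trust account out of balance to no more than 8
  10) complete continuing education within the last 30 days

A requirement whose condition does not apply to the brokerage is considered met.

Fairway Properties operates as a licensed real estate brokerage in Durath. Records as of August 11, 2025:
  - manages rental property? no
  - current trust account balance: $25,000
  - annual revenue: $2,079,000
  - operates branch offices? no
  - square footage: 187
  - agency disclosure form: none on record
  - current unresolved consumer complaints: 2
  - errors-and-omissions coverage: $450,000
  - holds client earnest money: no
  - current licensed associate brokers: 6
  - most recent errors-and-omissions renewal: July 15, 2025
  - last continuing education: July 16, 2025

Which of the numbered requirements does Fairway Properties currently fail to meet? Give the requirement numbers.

2

1. unresolved consumer complaints 2 ≤ 3 → met
2. agency disclosure form absent → not met
3. condition 'manages rental property' does not hold → requirement n/a → met
4. licensed associate brokers 6 ≥ 5 → met
5. trust account balance $25,000 ≥ $15,000 → met
6. condition 'holds client earnest money' does not hold → requirement n/a → met
7. errors-and-omissions coverage $450,000 ≥ $375,000 → met
8. errors-and-omissions renewal 27 days ago vs limit 30 → met
9. condition 'operates branch offices' does not hold → requirement n/a → met
10. continuing education 26 days ago vs limit 30 → met
Not met: 2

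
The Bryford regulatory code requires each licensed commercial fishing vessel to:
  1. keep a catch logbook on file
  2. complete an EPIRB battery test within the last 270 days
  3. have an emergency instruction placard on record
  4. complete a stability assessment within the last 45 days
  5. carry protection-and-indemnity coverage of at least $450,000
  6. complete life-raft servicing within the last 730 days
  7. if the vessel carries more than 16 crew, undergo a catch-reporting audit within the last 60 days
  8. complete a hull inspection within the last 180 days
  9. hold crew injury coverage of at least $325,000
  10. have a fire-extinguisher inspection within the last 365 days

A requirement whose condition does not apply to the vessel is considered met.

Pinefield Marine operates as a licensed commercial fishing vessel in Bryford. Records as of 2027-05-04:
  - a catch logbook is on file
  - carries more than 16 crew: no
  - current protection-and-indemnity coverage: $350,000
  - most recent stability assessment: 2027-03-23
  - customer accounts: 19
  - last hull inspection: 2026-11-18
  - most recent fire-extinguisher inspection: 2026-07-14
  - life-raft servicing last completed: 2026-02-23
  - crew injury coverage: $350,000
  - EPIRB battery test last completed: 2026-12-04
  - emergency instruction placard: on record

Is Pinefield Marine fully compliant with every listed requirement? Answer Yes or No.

1. catch logbook present → met
2. EPIRB battery test 151 days ago vs limit 270 → met
3. emergency instruction placard present → met
4. stability assessment 42 days ago vs limit 45 → met
5. protection-and-indemnity coverage $350,000 < $450,000 → not met
6. life-raft servicing 435 days ago vs limit 730 → met
7. condition 'carries more than 16 crew' does not hold → requirement n/a → met
8. hull inspection 167 days ago vs limit 180 → met
9. crew injury coverage $350,000 ≥ $325,000 → met
10. fire-extinguisher inspection 294 days ago vs limit 365 → met
Not met: 5

No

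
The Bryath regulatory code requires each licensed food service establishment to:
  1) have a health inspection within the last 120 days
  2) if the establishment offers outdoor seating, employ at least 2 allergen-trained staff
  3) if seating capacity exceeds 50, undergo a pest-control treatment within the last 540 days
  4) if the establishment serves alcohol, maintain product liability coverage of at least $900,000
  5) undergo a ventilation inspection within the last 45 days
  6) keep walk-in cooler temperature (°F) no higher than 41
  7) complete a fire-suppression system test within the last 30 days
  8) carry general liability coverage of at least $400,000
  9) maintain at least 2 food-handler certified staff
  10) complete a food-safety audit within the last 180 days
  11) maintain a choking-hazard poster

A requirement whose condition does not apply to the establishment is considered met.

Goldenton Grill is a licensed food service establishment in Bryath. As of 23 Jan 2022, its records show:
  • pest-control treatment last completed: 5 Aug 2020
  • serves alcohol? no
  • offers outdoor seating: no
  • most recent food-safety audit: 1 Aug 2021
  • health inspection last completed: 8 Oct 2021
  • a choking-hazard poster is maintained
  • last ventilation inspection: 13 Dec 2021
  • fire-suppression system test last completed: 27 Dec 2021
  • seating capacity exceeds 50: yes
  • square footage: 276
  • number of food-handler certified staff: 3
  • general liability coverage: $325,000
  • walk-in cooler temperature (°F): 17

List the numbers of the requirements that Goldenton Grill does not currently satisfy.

1. health inspection 107 days ago vs limit 120 → met
2. condition 'offers outdoor seating' does not hold → requirement n/a → met
3. condition 'seating capacity exceeds 50' holds; pest-control treatment 536 days ago vs limit 540 → met
4. condition 'serves alcohol' does not hold → requirement n/a → met
5. ventilation inspection 41 days ago vs limit 45 → met
6. walk-in cooler temperature (°F) 17 ≤ 41 → met
7. fire-suppression system test 27 days ago vs limit 30 → met
8. general liability coverage $325,000 < $400,000 → not met
9. food-handler certified staff 3 ≥ 2 → met
10. food-safety audit 175 days ago vs limit 180 → met
11. choking-hazard poster present → met
Not met: 8

8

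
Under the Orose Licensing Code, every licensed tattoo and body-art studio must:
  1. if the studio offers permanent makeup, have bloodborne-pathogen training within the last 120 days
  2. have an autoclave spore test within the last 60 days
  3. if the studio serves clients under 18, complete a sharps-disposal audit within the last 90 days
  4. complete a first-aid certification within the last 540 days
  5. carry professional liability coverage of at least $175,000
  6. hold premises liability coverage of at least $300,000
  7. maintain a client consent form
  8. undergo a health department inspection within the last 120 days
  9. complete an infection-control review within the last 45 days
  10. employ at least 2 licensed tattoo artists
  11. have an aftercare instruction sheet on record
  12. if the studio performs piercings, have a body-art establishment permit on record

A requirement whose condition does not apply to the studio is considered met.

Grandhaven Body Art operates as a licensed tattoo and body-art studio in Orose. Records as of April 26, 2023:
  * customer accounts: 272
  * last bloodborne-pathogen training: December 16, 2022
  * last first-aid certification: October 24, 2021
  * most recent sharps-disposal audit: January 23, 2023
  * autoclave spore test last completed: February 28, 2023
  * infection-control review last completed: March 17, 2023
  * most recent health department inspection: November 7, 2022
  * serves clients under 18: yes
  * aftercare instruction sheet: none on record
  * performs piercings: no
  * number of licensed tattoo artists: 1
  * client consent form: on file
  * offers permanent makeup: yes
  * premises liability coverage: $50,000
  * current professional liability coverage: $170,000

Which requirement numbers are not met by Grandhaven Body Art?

1. condition 'offers permanent makeup' holds; bloodborne-pathogen training 131 days ago vs limit 120 → not met
2. autoclave spore test 57 days ago vs limit 60 → met
3. condition 'serves clients under 18' holds; sharps-disposal audit 93 days ago vs limit 90 → not met
4. first-aid certification 549 days ago vs limit 540 → not met
5. professional liability coverage $170,000 < $175,000 → not met
6. premises liability coverage $50,000 < $300,000 → not met
7. client consent form present → met
8. health department inspection 170 days ago vs limit 120 → not met
9. infection-control review 40 days ago vs limit 45 → met
10. licensed tattoo artists 1 < 2 → not met
11. aftercare instruction sheet absent → not met
12. condition 'performs piercings' does not hold → requirement n/a → met
Not met: 1, 3, 4, 5, 6, 8, 10, 11

1, 3, 4, 5, 6, 8, 10, 11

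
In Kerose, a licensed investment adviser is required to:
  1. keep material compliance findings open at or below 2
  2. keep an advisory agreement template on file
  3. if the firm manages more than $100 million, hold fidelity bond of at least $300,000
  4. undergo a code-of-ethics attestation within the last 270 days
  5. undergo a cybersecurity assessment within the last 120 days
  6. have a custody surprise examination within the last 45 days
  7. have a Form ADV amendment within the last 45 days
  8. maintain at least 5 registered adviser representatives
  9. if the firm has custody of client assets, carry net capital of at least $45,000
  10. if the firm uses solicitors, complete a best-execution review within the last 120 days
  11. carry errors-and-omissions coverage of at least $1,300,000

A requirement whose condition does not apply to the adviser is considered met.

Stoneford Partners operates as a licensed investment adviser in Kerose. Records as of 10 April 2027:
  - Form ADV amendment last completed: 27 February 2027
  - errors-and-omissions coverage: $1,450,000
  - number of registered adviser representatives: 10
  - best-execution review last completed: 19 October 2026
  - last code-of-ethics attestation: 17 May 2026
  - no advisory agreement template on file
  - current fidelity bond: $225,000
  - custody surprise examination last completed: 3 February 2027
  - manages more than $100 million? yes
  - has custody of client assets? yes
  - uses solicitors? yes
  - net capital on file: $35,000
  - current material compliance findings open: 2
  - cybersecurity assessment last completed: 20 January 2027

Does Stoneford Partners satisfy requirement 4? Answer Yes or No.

No

4. code-of-ethics attestation 328 days ago vs limit 270 → not met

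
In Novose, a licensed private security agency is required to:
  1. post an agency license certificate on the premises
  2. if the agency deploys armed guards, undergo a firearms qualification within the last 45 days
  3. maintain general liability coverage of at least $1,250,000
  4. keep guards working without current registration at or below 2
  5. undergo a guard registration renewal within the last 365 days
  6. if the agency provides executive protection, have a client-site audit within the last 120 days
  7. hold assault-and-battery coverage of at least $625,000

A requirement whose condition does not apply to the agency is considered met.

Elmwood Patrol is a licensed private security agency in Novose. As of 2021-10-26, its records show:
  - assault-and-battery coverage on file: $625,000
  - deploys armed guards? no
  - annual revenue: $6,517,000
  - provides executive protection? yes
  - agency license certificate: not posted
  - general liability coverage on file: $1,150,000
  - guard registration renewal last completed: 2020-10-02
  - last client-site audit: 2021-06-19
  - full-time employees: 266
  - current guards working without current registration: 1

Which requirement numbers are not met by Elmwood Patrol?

1. agency license certificate absent → not met
2. condition 'deploys armed guards' does not hold → requirement n/a → met
3. general liability coverage $1,150,000 < $1,250,000 → not met
4. guards working without current registration 1 ≤ 2 → met
5. guard registration renewal 389 days ago vs limit 365 → not met
6. condition 'provides executive protection' holds; client-site audit 129 days ago vs limit 120 → not met
7. assault-and-battery coverage $625,000 ≥ $625,000 → met
Not met: 1, 3, 5, 6

1, 3, 5, 6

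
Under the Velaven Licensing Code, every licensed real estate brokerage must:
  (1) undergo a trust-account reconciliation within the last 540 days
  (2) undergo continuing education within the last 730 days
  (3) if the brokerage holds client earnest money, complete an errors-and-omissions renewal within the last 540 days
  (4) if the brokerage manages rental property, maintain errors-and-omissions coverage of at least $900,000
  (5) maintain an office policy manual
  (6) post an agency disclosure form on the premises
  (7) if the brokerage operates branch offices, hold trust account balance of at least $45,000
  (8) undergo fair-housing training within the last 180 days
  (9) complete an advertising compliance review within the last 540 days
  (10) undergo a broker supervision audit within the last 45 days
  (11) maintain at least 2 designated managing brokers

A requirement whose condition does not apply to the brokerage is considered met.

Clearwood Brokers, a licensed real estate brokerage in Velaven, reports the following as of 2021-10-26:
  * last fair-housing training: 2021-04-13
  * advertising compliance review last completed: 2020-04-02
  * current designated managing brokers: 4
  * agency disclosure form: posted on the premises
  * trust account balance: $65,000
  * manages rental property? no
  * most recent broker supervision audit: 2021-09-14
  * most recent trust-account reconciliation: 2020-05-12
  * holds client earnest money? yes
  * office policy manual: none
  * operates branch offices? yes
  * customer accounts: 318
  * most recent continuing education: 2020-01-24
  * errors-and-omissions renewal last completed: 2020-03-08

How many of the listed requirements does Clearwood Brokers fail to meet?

4

1. trust-account reconciliation 532 days ago vs limit 540 → met
2. continuing education 641 days ago vs limit 730 → met
3. condition 'holds client earnest money' holds; errors-and-omissions renewal 597 days ago vs limit 540 → not met
4. condition 'manages rental property' does not hold → requirement n/a → met
5. office policy manual absent → not met
6. agency disclosure form present → met
7. condition 'operates branch offices' holds; trust account balance $65,000 ≥ $45,000 → met
8. fair-housing training 196 days ago vs limit 180 → not met
9. advertising compliance review 572 days ago vs limit 540 → not met
10. broker supervision audit 42 days ago vs limit 45 → met
11. designated managing brokers 4 ≥ 2 → met
Not met: 4 of 11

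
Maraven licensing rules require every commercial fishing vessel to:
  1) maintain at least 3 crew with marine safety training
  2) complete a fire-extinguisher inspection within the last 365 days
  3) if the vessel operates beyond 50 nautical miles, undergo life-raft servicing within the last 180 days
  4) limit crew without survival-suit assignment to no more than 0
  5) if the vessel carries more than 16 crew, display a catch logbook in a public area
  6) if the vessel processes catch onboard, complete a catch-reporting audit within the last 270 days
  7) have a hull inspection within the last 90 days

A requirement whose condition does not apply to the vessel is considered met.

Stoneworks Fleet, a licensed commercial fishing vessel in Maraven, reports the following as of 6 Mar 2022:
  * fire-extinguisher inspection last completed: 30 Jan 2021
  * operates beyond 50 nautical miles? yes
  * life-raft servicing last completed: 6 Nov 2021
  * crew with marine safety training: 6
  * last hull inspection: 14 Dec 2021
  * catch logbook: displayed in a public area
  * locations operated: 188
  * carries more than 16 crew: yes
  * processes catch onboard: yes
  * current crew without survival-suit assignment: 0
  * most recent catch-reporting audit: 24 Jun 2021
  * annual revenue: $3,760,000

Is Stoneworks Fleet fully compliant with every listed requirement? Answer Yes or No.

1. crew with marine safety training 6 ≥ 3 → met
2. fire-extinguisher inspection 400 days ago vs limit 365 → not met
3. condition 'operates beyond 50 nautical miles' holds; life-raft servicing 120 days ago vs limit 180 → met
4. crew without survival-suit assignment 0 ≤ 0 → met
5. condition 'carries more than 16 crew' holds; catch logbook present → met
6. condition 'processes catch onboard' holds; catch-reporting audit 255 days ago vs limit 270 → met
7. hull inspection 82 days ago vs limit 90 → met
Not met: 2

No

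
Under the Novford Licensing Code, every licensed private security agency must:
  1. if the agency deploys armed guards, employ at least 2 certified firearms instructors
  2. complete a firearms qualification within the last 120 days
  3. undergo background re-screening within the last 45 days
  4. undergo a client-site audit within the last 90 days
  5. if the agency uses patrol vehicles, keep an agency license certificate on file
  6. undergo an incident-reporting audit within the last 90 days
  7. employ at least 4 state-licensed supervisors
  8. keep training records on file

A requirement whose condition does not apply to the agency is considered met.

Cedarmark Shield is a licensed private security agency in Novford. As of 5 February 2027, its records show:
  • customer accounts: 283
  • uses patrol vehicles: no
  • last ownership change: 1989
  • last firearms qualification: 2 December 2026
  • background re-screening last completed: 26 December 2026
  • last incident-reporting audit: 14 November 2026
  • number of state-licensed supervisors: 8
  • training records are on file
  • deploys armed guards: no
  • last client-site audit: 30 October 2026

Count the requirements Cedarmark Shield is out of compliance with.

1

1. condition 'deploys armed guards' does not hold → requirement n/a → met
2. firearms qualification 65 days ago vs limit 120 → met
3. background re-screening 41 days ago vs limit 45 → met
4. client-site audit 98 days ago vs limit 90 → not met
5. condition 'uses patrol vehicles' does not hold → requirement n/a → met
6. incident-reporting audit 83 days ago vs limit 90 → met
7. state-licensed supervisors 8 ≥ 4 → met
8. training records present → met
Not met: 1 of 8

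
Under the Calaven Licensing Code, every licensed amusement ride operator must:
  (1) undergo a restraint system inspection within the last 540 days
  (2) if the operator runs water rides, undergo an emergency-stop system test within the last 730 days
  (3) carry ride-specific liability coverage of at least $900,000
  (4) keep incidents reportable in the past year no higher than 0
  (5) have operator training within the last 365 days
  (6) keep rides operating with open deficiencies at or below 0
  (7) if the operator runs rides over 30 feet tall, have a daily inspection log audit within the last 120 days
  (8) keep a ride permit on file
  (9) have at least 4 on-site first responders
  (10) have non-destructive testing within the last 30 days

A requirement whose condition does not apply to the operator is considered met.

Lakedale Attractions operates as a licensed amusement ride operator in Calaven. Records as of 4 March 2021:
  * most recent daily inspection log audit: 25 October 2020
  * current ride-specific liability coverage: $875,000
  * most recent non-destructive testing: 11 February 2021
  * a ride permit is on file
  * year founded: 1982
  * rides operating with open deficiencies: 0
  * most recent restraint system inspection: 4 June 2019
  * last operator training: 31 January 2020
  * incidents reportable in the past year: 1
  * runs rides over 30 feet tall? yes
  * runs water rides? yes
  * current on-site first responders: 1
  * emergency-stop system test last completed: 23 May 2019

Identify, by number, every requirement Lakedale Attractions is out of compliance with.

1, 3, 4, 5, 7, 9

1. restraint system inspection 639 days ago vs limit 540 → not met
2. condition 'runs water rides' holds; emergency-stop system test 651 days ago vs limit 730 → met
3. ride-specific liability coverage $875,000 < $900,000 → not met
4. incidents reportable in the past year 1 > 0 → not met
5. operator training 398 days ago vs limit 365 → not met
6. rides operating with open deficiencies 0 ≤ 0 → met
7. condition 'runs rides over 30 feet tall' holds; daily inspection log audit 130 days ago vs limit 120 → not met
8. ride permit present → met
9. on-site first responders 1 < 4 → not met
10. non-destructive testing 21 days ago vs limit 30 → met
Not met: 1, 3, 4, 5, 7, 9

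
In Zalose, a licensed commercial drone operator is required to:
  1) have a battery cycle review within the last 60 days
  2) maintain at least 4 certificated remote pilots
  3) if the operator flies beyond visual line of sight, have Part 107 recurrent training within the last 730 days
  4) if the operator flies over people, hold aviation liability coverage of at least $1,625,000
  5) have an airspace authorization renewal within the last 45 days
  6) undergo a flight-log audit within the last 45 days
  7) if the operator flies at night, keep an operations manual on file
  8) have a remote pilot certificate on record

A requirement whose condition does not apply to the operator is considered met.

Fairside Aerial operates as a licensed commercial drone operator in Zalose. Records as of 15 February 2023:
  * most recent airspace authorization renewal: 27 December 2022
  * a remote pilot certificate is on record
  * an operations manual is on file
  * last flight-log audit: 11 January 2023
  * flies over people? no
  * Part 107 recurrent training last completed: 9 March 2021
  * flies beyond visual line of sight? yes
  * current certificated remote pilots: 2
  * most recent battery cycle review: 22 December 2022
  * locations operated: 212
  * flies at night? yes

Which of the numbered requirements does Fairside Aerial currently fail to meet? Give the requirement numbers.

1. battery cycle review 55 days ago vs limit 60 → met
2. certificated remote pilots 2 < 4 → not met
3. condition 'flies beyond visual line of sight' holds; Part 107 recurrent training 708 days ago vs limit 730 → met
4. condition 'flies over people' does not hold → requirement n/a → met
5. airspace authorization renewal 50 days ago vs limit 45 → not met
6. flight-log audit 35 days ago vs limit 45 → met
7. condition 'flies at night' holds; operations manual present → met
8. remote pilot certificate present → met
Not met: 2, 5

2, 5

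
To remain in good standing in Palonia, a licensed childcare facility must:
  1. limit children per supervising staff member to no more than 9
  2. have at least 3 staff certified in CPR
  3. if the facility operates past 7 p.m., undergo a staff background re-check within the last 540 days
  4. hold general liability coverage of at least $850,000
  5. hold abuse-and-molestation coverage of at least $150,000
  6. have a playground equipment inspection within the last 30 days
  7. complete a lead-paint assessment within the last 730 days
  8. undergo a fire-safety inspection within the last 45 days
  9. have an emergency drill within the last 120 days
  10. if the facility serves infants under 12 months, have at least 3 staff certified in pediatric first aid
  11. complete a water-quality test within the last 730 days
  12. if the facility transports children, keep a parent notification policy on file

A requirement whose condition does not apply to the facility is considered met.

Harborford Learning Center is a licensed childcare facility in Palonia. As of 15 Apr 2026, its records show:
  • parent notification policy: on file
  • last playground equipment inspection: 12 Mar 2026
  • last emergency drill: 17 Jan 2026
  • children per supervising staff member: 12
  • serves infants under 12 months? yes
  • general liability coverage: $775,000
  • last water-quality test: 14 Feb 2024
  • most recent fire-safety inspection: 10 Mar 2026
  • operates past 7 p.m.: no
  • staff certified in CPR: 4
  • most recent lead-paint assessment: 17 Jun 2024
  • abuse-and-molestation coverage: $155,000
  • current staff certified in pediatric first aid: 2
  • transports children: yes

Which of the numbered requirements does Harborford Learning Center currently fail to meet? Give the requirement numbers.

1, 4, 6, 10, 11

1. children per supervising staff member 12 > 9 → not met
2. staff certified in CPR 4 ≥ 3 → met
3. condition 'operates past 7 p.m.' does not hold → requirement n/a → met
4. general liability coverage $775,000 < $850,000 → not met
5. abuse-and-molestation coverage $155,000 ≥ $150,000 → met
6. playground equipment inspection 34 days ago vs limit 30 → not met
7. lead-paint assessment 667 days ago vs limit 730 → met
8. fire-safety inspection 36 days ago vs limit 45 → met
9. emergency drill 88 days ago vs limit 120 → met
10. condition 'serves infants under 12 months' holds; staff certified in pediatric first aid 2 < 3 → not met
11. water-quality test 791 days ago vs limit 730 → not met
12. condition 'transports children' holds; parent notification policy present → met
Not met: 1, 4, 6, 10, 11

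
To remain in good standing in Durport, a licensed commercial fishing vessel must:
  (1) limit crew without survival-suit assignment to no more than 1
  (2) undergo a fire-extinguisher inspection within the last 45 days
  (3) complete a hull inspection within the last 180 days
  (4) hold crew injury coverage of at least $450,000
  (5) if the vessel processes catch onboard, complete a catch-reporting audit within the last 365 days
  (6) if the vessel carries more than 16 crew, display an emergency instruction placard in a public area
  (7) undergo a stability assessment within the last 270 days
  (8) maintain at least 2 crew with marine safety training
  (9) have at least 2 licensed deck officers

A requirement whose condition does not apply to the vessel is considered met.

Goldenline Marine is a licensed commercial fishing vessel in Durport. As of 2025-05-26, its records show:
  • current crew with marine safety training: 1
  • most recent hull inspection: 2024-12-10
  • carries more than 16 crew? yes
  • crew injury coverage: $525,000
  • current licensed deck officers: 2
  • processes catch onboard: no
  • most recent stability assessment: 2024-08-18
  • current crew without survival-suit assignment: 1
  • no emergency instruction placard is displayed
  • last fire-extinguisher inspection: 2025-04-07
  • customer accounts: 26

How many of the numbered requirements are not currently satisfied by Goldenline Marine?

4

1. crew without survival-suit assignment 1 ≤ 1 → met
2. fire-extinguisher inspection 49 days ago vs limit 45 → not met
3. hull inspection 167 days ago vs limit 180 → met
4. crew injury coverage $525,000 ≥ $450,000 → met
5. condition 'processes catch onboard' does not hold → requirement n/a → met
6. condition 'carries more than 16 crew' holds; emergency instruction placard absent → not met
7. stability assessment 281 days ago vs limit 270 → not met
8. crew with marine safety training 1 < 2 → not met
9. licensed deck officers 2 ≥ 2 → met
Not met: 4 of 9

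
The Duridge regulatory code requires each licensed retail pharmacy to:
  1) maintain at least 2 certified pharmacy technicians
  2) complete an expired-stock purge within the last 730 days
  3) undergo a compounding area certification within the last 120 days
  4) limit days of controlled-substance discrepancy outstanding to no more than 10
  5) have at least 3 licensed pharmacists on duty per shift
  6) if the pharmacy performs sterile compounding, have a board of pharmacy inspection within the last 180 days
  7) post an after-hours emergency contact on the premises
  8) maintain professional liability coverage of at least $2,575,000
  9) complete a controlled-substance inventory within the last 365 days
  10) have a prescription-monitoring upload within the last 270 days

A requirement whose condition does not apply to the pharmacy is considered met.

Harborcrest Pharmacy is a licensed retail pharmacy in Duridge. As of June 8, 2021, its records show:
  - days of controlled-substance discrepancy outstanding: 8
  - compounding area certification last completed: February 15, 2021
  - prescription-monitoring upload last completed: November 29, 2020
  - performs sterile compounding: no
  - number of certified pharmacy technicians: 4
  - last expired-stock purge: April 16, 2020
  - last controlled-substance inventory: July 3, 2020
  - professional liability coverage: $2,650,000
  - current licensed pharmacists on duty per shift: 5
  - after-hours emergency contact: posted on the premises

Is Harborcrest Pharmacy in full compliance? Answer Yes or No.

Yes

1. certified pharmacy technicians 4 ≥ 2 → met
2. expired-stock purge 418 days ago vs limit 730 → met
3. compounding area certification 113 days ago vs limit 120 → met
4. days of controlled-substance discrepancy outstanding 8 ≤ 10 → met
5. licensed pharmacists on duty per shift 5 ≥ 3 → met
6. condition 'performs sterile compounding' does not hold → requirement n/a → met
7. after-hours emergency contact present → met
8. professional liability coverage $2,650,000 ≥ $2,575,000 → met
9. controlled-substance inventory 340 days ago vs limit 365 → met
10. prescription-monitoring upload 191 days ago vs limit 270 → met
All met.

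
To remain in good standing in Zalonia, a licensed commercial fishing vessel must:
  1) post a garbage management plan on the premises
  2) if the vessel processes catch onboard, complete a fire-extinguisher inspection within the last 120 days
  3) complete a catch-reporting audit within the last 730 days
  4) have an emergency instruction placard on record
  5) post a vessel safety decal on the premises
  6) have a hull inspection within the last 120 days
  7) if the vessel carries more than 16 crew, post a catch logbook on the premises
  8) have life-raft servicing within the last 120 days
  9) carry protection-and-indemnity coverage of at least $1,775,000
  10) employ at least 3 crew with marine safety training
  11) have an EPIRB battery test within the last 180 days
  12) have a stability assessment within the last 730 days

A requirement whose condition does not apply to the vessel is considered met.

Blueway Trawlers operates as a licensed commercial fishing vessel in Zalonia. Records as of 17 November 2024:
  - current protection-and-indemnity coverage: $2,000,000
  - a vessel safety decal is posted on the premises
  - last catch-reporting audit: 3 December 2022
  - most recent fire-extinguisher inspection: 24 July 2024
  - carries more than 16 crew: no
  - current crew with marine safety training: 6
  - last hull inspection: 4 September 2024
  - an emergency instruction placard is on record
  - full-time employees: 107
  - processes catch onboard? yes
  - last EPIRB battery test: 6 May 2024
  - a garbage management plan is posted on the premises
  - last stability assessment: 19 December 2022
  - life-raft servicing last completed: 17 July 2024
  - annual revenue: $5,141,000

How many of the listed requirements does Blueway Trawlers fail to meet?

1. garbage management plan present → met
2. condition 'processes catch onboard' holds; fire-extinguisher inspection 116 days ago vs limit 120 → met
3. catch-reporting audit 715 days ago vs limit 730 → met
4. emergency instruction placard present → met
5. vessel safety decal present → met
6. hull inspection 74 days ago vs limit 120 → met
7. condition 'carries more than 16 crew' does not hold → requirement n/a → met
8. life-raft servicing 123 days ago vs limit 120 → not met
9. protection-and-indemnity coverage $2,000,000 ≥ $1,775,000 → met
10. crew with marine safety training 6 ≥ 3 → met
11. EPIRB battery test 195 days ago vs limit 180 → not met
12. stability assessment 699 days ago vs limit 730 → met
Not met: 2 of 12

2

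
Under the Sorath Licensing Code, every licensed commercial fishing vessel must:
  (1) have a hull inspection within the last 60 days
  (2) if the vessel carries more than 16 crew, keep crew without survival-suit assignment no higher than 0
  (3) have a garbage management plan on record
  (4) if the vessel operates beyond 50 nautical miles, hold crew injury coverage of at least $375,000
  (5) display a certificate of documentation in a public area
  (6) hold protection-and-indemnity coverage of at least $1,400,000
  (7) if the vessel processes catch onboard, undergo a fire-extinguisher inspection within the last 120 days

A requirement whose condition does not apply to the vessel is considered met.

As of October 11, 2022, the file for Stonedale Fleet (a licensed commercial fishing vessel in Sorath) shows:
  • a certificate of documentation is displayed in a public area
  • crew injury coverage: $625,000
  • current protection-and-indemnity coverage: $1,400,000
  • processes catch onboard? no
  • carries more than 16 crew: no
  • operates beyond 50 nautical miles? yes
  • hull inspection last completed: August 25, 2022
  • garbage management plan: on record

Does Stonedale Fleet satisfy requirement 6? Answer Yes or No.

Yes

6. protection-and-indemnity coverage $1,400,000 ≥ $1,400,000 → met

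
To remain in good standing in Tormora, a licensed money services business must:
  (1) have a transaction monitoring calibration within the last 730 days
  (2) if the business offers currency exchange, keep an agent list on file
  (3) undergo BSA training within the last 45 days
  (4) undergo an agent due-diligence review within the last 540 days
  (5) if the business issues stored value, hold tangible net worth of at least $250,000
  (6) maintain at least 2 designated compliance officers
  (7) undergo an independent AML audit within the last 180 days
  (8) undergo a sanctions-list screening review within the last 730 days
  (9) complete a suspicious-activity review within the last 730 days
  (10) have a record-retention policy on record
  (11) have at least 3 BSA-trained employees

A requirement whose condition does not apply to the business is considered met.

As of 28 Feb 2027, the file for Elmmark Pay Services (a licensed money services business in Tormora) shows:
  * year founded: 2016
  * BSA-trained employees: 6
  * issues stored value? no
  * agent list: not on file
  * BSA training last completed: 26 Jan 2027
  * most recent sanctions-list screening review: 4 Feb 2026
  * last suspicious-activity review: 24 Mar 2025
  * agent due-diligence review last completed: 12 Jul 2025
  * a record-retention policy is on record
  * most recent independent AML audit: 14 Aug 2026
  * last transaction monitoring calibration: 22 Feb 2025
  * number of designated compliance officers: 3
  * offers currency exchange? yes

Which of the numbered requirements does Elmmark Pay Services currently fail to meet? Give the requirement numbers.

1, 2, 4, 7

1. transaction monitoring calibration 736 days ago vs limit 730 → not met
2. condition 'offers currency exchange' holds; agent list absent → not met
3. BSA training 33 days ago vs limit 45 → met
4. agent due-diligence review 596 days ago vs limit 540 → not met
5. condition 'issues stored value' does not hold → requirement n/a → met
6. designated compliance officers 3 ≥ 2 → met
7. independent AML audit 198 days ago vs limit 180 → not met
8. sanctions-list screening review 389 days ago vs limit 730 → met
9. suspicious-activity review 706 days ago vs limit 730 → met
10. record-retention policy present → met
11. BSA-trained employees 6 ≥ 3 → met
Not met: 1, 2, 4, 7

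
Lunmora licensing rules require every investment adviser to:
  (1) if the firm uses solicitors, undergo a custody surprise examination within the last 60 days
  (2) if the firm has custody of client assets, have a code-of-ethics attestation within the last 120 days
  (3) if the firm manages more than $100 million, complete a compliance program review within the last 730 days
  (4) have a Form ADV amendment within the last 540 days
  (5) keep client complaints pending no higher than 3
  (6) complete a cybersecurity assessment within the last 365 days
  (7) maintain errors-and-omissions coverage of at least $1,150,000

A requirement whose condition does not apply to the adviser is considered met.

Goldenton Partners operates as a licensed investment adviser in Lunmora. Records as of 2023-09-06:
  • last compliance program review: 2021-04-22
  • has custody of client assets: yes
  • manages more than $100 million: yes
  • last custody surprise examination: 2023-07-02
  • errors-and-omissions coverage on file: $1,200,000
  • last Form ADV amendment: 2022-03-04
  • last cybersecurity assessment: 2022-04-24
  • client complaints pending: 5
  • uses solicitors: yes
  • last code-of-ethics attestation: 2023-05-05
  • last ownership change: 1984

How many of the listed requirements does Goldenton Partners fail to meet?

6

1. condition 'uses solicitors' holds; custody surprise examination 66 days ago vs limit 60 → not met
2. condition 'has custody of client assets' holds; code-of-ethics attestation 124 days ago vs limit 120 → not met
3. condition 'manages more than $100 million' holds; compliance program review 867 days ago vs limit 730 → not met
4. Form ADV amendment 551 days ago vs limit 540 → not met
5. client complaints pending 5 > 3 → not met
6. cybersecurity assessment 500 days ago vs limit 365 → not met
7. errors-and-omissions coverage $1,200,000 ≥ $1,150,000 → met
Not met: 6 of 7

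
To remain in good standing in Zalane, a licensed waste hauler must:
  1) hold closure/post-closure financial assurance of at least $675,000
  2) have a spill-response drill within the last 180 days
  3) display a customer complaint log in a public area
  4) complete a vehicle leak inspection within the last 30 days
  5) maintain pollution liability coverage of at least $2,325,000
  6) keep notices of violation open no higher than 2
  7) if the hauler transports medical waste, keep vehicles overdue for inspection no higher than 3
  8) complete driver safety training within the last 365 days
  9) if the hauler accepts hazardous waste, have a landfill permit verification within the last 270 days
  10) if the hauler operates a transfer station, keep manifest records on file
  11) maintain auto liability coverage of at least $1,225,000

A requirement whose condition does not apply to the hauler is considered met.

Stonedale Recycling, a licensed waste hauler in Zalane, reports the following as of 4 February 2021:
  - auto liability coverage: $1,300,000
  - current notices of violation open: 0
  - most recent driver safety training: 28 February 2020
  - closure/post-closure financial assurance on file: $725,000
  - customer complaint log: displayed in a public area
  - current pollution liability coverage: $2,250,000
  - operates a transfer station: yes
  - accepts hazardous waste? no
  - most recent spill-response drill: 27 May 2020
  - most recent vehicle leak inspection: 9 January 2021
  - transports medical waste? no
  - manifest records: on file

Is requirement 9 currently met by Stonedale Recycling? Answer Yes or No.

Yes

9. condition 'accepts hazardous waste' does not hold → requirement n/a → met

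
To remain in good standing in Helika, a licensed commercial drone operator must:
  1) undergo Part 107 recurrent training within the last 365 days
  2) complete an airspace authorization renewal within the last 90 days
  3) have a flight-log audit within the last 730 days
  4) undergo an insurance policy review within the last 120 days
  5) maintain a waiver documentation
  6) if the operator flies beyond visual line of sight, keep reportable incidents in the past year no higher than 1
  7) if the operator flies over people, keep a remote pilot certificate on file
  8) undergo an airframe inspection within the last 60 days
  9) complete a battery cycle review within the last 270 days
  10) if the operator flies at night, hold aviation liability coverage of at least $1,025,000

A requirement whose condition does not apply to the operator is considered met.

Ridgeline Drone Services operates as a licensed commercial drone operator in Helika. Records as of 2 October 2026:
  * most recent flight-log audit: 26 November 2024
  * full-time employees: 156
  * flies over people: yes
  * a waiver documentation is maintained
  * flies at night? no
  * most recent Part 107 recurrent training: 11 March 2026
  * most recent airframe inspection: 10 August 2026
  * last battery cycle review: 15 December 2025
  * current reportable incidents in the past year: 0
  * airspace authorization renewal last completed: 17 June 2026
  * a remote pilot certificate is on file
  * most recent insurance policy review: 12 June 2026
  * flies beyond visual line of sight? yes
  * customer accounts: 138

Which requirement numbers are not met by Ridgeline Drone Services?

2, 9

1. Part 107 recurrent training 205 days ago vs limit 365 → met
2. airspace authorization renewal 107 days ago vs limit 90 → not met
3. flight-log audit 675 days ago vs limit 730 → met
4. insurance policy review 112 days ago vs limit 120 → met
5. waiver documentation present → met
6. condition 'flies beyond visual line of sight' holds; reportable incidents in the past year 0 ≤ 1 → met
7. condition 'flies over people' holds; remote pilot certificate present → met
8. airframe inspection 53 days ago vs limit 60 → met
9. battery cycle review 291 days ago vs limit 270 → not met
10. condition 'flies at night' does not hold → requirement n/a → met
Not met: 2, 9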